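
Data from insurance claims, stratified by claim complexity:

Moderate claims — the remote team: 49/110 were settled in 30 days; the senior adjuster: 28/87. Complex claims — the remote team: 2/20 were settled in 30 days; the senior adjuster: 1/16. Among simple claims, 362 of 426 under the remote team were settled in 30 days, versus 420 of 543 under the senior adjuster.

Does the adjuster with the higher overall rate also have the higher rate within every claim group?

Moderate: the remote team 49/110 = 44.5%, the senior adjuster 28/87 = 32.2% → the remote team
Complex: the remote team 2/20 = 10.0%, the senior adjuster 1/16 = 6.2% → the remote team
Simple: the remote team 362/426 = 85.0%, the senior adjuster 420/543 = 77.3% → the remote team
Overall: the remote team 413/556 = 74.3%, the senior adjuster 449/646 = 69.5% → the remote team
The remote team wins overall and in every claim group — no reversal.

Yes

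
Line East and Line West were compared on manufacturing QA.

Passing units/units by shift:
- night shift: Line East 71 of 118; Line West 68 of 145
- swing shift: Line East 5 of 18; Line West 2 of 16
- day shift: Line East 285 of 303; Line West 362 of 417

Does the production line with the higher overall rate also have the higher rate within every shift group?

Night shift: Line East 71/118 = 60.2%, Line West 68/145 = 46.9% → Line East
Swing shift: Line East 5/18 = 27.8%, Line West 2/16 = 12.5% → Line East
Day shift: Line East 285/303 = 94.1%, Line West 362/417 = 86.8% → Line East
Overall: Line East 361/439 = 82.2%, Line West 432/578 = 74.7% → Line East
Line East wins overall and in every shift group — no reversal.

Yes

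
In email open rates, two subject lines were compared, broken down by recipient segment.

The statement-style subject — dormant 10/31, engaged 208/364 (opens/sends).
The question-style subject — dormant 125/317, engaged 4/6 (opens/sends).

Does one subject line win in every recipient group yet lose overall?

Yes

Dormant: the statement-style subject 10/31 = 32.3%, the question-style subject 125/317 = 39.4% → the question-style subject
Engaged: the statement-style subject 208/364 = 57.1%, the question-style subject 4/6 = 66.7% → the question-style subject
Overall: the statement-style subject 218/395 = 55.2%, the question-style subject 129/323 = 39.9% → the statement-style subject
The question-style subject wins each recipient group but the statement-style subject wins overall — the comparison reverses. The question-style subject's sends skew toward dormant, which has a lower base rate.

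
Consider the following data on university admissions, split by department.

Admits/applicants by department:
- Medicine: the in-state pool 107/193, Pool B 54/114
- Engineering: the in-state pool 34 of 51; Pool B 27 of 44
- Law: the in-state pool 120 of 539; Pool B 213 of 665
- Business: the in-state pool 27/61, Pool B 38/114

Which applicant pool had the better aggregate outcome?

Pool B

Medicine: the in-state pool 107/193 = 55.4%, Pool B 54/114 = 47.4% → the in-state pool
Engineering: the in-state pool 34/51 = 66.7%, Pool B 27/44 = 61.4% → the in-state pool
Law: the in-state pool 120/539 = 22.3%, Pool B 213/665 = 32.0% → Pool B
Business: the in-state pool 27/61 = 44.3%, Pool B 38/114 = 33.3% → the in-state pool
Overall: the in-state pool 288/844 = 34.1%, Pool B 332/937 = 35.4% → Pool B
(Neither sweeps every department group, but Pool B has the higher pooled rate.)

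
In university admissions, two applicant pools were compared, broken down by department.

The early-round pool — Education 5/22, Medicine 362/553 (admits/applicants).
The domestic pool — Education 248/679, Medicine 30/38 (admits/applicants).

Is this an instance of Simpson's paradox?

Education: the early-round pool 5/22 = 22.7%, the domestic pool 248/679 = 36.5% → the domestic pool
Medicine: the early-round pool 362/553 = 65.5%, the domestic pool 30/38 = 78.9% → the domestic pool
Overall: the early-round pool 367/575 = 63.8%, the domestic pool 278/717 = 38.8% → the early-round pool
The domestic pool wins each department group but the early-round pool wins overall — the comparison reverses. The domestic pool's applicants skew toward Education, which has a lower base rate.

Yes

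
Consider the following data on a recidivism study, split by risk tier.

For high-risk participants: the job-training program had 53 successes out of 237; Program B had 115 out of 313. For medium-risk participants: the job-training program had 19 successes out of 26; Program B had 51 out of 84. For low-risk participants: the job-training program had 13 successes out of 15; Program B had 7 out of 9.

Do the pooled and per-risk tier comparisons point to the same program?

High-risk: the job-training program 53/237 = 22.4%, Program B 115/313 = 36.7% → Program B
Medium-risk: the job-training program 19/26 = 73.1%, Program B 51/84 = 60.7% → the job-training program
Low-risk: the job-training program 13/15 = 86.7%, Program B 7/9 = 77.8% → the job-training program
Overall: the job-training program 85/278 = 30.6%, Program B 173/406 = 42.6% → Program B
Neither sweeps: the job-training program wins 2 of 3 groups, Program B wins 1. Program B wins overall but not every group — no Simpson reversal.

No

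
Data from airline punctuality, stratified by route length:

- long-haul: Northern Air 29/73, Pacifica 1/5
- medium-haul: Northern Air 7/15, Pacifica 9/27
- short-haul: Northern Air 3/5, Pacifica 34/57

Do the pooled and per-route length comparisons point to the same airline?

No

Long-haul: Northern Air 29/73 = 39.7%, Pacifica 1/5 = 20.0% → Northern Air
Medium-haul: Northern Air 7/15 = 46.7%, Pacifica 9/27 = 33.3% → Northern Air
Short-haul: Northern Air 3/5 = 60.0%, Pacifica 34/57 = 59.6% → Northern Air
Overall: Northern Air 39/93 = 41.9%, Pacifica 44/89 = 49.4% → Pacifica
Northern Air wins each route group but Pacifica wins overall — the comparison reverses. Northern Air's flights skew toward long-haul, which has a lower base rate.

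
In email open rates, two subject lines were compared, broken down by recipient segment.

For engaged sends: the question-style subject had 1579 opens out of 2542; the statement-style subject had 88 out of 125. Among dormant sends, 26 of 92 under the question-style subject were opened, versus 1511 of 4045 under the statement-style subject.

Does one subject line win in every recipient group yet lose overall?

Yes

Engaged: the question-style subject 1579/2542 = 62.1%, the statement-style subject 88/125 = 70.4% → the statement-style subject
Dormant: the question-style subject 26/92 = 28.3%, the statement-style subject 1511/4045 = 37.4% → the statement-style subject
Overall: the question-style subject 1605/2634 = 60.9%, the statement-style subject 1599/4170 = 38.3% → the question-style subject
The statement-style subject wins each recipient group but the question-style subject wins overall — the comparison reverses. The statement-style subject's sends skew toward dormant, which has a lower base rate.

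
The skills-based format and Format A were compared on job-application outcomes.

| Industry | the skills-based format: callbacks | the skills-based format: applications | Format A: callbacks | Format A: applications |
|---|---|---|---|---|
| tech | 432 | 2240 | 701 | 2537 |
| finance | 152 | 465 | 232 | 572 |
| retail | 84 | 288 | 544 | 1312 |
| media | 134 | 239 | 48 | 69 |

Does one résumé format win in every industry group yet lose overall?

No

Tech: the skills-based format 432/2240 = 19.3%, Format A 701/2537 = 27.6% → Format A
Finance: the skills-based format 152/465 = 32.7%, Format A 232/572 = 40.6% → Format A
Retail: the skills-based format 84/288 = 29.2%, Format A 544/1312 = 41.5% → Format A
Media: the skills-based format 134/239 = 56.1%, Format A 48/69 = 69.6% → Format A
Overall: the skills-based format 802/3232 = 24.8%, Format A 1525/4490 = 34.0% → Format A
Format A wins overall and in every industry group — no reversal.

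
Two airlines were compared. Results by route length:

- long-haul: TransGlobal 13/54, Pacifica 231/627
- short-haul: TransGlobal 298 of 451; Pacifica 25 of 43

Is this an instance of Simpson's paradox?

No

Long-haul: TransGlobal 13/54 = 24.1%, Pacifica 231/627 = 36.8% → Pacifica
Short-haul: TransGlobal 298/451 = 66.1%, Pacifica 25/43 = 58.1% → TransGlobal
Overall: TransGlobal 311/505 = 61.6%, Pacifica 256/670 = 38.2% → TransGlobal
Neither sweeps: TransGlobal wins 1 of 2 groups, Pacifica wins 1. TransGlobal wins overall but not every group — no Simpson reversal.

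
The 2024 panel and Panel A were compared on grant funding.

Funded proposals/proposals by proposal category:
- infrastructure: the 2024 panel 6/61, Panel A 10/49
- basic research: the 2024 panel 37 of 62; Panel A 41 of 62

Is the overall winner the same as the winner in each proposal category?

Infrastructure: the 2024 panel 6/61 = 9.8%, Panel A 10/49 = 20.4% → Panel A
Basic research: the 2024 panel 37/62 = 59.7%, Panel A 41/62 = 66.1% → Panel A
Overall: the 2024 panel 43/123 = 35.0%, Panel A 51/111 = 45.9% → Panel A
Panel A wins overall and in every proposal group — no reversal.

Yes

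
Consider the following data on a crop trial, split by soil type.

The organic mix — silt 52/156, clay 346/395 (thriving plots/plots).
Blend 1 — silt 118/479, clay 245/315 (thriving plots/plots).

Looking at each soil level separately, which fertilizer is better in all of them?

Silt: the organic mix 52/156 = 33.3%, Blend 1 118/479 = 24.6% → the organic mix
Clay: the organic mix 346/395 = 87.6%, Blend 1 245/315 = 77.8% → the organic mix
The organic mix has the higher rate in both groups.

the organic mix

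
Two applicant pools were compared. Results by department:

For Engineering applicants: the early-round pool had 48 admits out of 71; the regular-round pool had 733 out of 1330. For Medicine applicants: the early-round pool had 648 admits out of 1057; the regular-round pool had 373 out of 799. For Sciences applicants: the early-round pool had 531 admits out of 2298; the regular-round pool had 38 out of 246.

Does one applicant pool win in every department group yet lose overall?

Yes

Engineering: the early-round pool 48/71 = 67.6%, the regular-round pool 733/1330 = 55.1% → the early-round pool
Medicine: the early-round pool 648/1057 = 61.3%, the regular-round pool 373/799 = 46.7% → the early-round pool
Sciences: the early-round pool 531/2298 = 23.1%, the regular-round pool 38/246 = 15.4% → the early-round pool
Overall: the early-round pool 1227/3426 = 35.8%, the regular-round pool 1144/2375 = 48.2% → the regular-round pool
The early-round pool wins each department group but the regular-round pool wins overall — the comparison reverses. The early-round pool's applicants skew toward Sciences, which has a lower base rate.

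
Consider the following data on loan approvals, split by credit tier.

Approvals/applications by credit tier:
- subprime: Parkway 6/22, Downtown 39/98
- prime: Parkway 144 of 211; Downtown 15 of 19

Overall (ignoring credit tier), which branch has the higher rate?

Parkway

Subprime: Parkway 6/22 = 27.3%, Downtown 39/98 = 39.8% → Downtown
Prime: Parkway 144/211 = 68.2%, Downtown 15/19 = 78.9% → Downtown
Overall: Parkway 150/233 = 64.4%, Downtown 54/117 = 46.2% → Parkway
(Downtown wins every credit group but Parkway wins overall — Downtown's applications skew toward the low-rate subprime group.)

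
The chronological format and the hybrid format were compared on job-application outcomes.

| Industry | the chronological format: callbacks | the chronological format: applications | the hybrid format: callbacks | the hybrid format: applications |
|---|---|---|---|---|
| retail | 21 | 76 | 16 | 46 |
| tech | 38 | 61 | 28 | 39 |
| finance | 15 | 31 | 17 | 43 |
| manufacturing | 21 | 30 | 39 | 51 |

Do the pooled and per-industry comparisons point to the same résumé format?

No

Retail: the chronological format 21/76 = 27.6%, the hybrid format 16/46 = 34.8% → the hybrid format
Tech: the chronological format 38/61 = 62.3%, the hybrid format 28/39 = 71.8% → the hybrid format
Finance: the chronological format 15/31 = 48.4%, the hybrid format 17/43 = 39.5% → the chronological format
Manufacturing: the chronological format 21/30 = 70.0%, the hybrid format 39/51 = 76.5% → the hybrid format
Overall: the chronological format 95/198 = 48.0%, the hybrid format 100/179 = 55.9% → the hybrid format
Neither sweeps: the chronological format wins 1 of 4 groups, the hybrid format wins 3. The hybrid format wins overall but not every group — no Simpson reversal.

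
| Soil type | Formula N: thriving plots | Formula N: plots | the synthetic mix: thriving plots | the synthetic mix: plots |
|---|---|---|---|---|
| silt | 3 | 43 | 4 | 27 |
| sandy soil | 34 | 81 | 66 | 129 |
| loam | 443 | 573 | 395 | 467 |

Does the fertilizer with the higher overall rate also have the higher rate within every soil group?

Yes

Silt: Formula N 3/43 = 7.0%, the synthetic mix 4/27 = 14.8% → the synthetic mix
Sandy soil: Formula N 34/81 = 42.0%, the synthetic mix 66/129 = 51.2% → the synthetic mix
Loam: Formula N 443/573 = 77.3%, the synthetic mix 395/467 = 84.6% → the synthetic mix
Overall: Formula N 480/697 = 68.9%, the synthetic mix 465/623 = 74.6% → the synthetic mix
The synthetic mix wins overall and in every soil group — no reversal.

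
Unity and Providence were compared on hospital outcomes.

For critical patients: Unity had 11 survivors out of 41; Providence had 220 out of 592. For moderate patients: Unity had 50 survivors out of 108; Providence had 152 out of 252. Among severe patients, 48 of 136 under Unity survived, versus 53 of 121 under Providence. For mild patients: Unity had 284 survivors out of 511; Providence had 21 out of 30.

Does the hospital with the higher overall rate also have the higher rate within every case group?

No

Critical: Unity 11/41 = 26.8%, Providence 220/592 = 37.2% → Providence
Moderate: Unity 50/108 = 46.3%, Providence 152/252 = 60.3% → Providence
Severe: Unity 48/136 = 35.3%, Providence 53/121 = 43.8% → Providence
Mild: Unity 284/511 = 55.6%, Providence 21/30 = 70.0% → Providence
Overall: Unity 393/796 = 49.4%, Providence 446/995 = 44.8% → Unity
Providence wins each case group but Unity wins overall — the comparison reverses. Providence's patients skew toward critical, which has a lower base rate.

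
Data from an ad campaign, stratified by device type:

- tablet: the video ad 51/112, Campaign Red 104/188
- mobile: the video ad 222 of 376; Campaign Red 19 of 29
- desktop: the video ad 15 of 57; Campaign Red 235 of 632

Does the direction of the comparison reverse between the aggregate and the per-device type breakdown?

Yes

Tablet: the video ad 51/112 = 45.5%, Campaign Red 104/188 = 55.3% → Campaign Red
Mobile: the video ad 222/376 = 59.0%, Campaign Red 19/29 = 65.5% → Campaign Red
Desktop: the video ad 15/57 = 26.3%, Campaign Red 235/632 = 37.2% → Campaign Red
Overall: the video ad 288/545 = 52.8%, Campaign Red 358/849 = 42.2% → the video ad
Campaign Red wins each device group but the video ad wins overall — the comparison reverses. Campaign Red's impressions skew toward desktop, which has a lower base rate.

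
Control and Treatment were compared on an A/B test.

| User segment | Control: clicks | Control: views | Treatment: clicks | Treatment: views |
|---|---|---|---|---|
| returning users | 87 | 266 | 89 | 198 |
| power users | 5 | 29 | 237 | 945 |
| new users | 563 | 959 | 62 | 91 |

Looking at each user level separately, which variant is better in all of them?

Returning users: Control 87/266 = 32.7%, Treatment 89/198 = 44.9% → Treatment
Power users: Control 5/29 = 17.2%, Treatment 237/945 = 25.1% → Treatment
New users: Control 563/959 = 58.7%, Treatment 62/91 = 68.1% → Treatment
Treatment has the higher rate in all 3 groups.

Treatment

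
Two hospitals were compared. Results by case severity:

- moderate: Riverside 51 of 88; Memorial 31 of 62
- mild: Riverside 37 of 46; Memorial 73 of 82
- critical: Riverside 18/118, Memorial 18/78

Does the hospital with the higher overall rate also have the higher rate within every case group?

No

Moderate: Riverside 51/88 = 58.0%, Memorial 31/62 = 50.0% → Riverside
Mild: Riverside 37/46 = 80.4%, Memorial 73/82 = 89.0% → Memorial
Critical: Riverside 18/118 = 15.3%, Memorial 18/78 = 23.1% → Memorial
Overall: Riverside 106/252 = 42.1%, Memorial 122/222 = 55.0% → Memorial
Neither sweeps: Riverside wins 1 of 3 groups, Memorial wins 2. Memorial wins overall but not every group — no Simpson reversal.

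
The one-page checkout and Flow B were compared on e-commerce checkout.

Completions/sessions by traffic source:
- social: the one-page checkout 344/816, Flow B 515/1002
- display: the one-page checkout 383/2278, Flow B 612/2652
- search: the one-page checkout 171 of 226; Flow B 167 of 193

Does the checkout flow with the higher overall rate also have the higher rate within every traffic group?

Social: the one-page checkout 344/816 = 42.2%, Flow B 515/1002 = 51.4% → Flow B
Display: the one-page checkout 383/2278 = 16.8%, Flow B 612/2652 = 23.1% → Flow B
Search: the one-page checkout 171/226 = 75.7%, Flow B 167/193 = 86.5% → Flow B
Overall: the one-page checkout 898/3320 = 27.0%, Flow B 1294/3847 = 33.6% → Flow B
Flow B wins overall and in every traffic group — no reversal.

Yes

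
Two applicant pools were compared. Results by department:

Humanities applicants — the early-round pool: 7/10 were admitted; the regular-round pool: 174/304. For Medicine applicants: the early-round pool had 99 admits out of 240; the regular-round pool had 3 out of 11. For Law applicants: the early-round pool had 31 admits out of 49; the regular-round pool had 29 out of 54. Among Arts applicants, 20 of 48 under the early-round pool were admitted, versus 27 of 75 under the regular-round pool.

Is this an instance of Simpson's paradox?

Humanities: the early-round pool 7/10 = 70.0%, the regular-round pool 174/304 = 57.2% → the early-round pool
Medicine: the early-round pool 99/240 = 41.2%, the regular-round pool 3/11 = 27.3% → the early-round pool
Law: the early-round pool 31/49 = 63.3%, the regular-round pool 29/54 = 53.7% → the early-round pool
Arts: the early-round pool 20/48 = 41.7%, the regular-round pool 27/75 = 36.0% → the early-round pool
Overall: the early-round pool 157/347 = 45.2%, the regular-round pool 233/444 = 52.5% → the regular-round pool
The early-round pool wins each department group but the regular-round pool wins overall — the comparison reverses. The early-round pool's applicants skew toward Medicine, which has a lower base rate.

Yes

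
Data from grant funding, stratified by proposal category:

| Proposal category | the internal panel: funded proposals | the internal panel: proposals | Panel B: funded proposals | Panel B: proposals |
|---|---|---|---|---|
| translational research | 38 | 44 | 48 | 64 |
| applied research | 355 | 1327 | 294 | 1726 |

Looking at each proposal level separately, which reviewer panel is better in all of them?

the internal panel

Translational research: the internal panel 38/44 = 86.4%, Panel B 48/64 = 75.0% → the internal panel
Applied research: the internal panel 355/1327 = 26.8%, Panel B 294/1726 = 17.0% → the internal panel
The internal panel has the higher rate in both groups.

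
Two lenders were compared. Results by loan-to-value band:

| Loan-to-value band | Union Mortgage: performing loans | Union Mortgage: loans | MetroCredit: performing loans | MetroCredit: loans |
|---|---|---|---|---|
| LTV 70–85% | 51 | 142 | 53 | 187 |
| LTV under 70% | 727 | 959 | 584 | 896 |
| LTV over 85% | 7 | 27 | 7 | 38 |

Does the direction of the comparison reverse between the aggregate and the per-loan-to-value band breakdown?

No

LTV 70–85%: Union Mortgage 51/142 = 35.9%, MetroCredit 53/187 = 28.3% → Union Mortgage
LTV under 70%: Union Mortgage 727/959 = 75.8%, MetroCredit 584/896 = 65.2% → Union Mortgage
LTV over 85%: Union Mortgage 7/27 = 25.9%, MetroCredit 7/38 = 18.4% → Union Mortgage
Overall: Union Mortgage 785/1128 = 69.6%, MetroCredit 644/1121 = 57.4% → Union Mortgage
Union Mortgage wins overall and in every loan-to-value group — no reversal.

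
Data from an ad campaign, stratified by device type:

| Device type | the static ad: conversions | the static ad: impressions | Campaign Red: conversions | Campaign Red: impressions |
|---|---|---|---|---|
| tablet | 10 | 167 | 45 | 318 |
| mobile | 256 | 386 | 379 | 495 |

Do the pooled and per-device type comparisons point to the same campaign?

Tablet: the static ad 10/167 = 6.0%, Campaign Red 45/318 = 14.2% → Campaign Red
Mobile: the static ad 256/386 = 66.3%, Campaign Red 379/495 = 76.6% → Campaign Red
Overall: the static ad 266/553 = 48.1%, Campaign Red 424/813 = 52.2% → Campaign Red
Campaign Red wins overall and in every device group — no reversal.

Yes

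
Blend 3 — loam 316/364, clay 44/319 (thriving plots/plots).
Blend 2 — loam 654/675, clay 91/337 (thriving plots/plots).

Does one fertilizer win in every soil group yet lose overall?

Loam: Blend 3 316/364 = 86.8%, Blend 2 654/675 = 96.9% → Blend 2
Clay: Blend 3 44/319 = 13.8%, Blend 2 91/337 = 27.0% → Blend 2
Overall: Blend 3 360/683 = 52.7%, Blend 2 745/1012 = 73.6% → Blend 2
Blend 2 wins overall and in every soil group — no reversal.

No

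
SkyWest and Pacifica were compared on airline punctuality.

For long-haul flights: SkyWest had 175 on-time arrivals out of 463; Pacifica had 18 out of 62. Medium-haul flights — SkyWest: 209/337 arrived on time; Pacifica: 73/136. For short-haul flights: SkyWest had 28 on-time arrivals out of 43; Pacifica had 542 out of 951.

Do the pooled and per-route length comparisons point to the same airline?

No

Long-haul: SkyWest 175/463 = 37.8%, Pacifica 18/62 = 29.0% → SkyWest
Medium-haul: SkyWest 209/337 = 62.0%, Pacifica 73/136 = 53.7% → SkyWest
Short-haul: SkyWest 28/43 = 65.1%, Pacifica 542/951 = 57.0% → SkyWest
Overall: SkyWest 412/843 = 48.9%, Pacifica 633/1149 = 55.1% → Pacifica
SkyWest wins each route group but Pacifica wins overall — the comparison reverses. SkyWest's flights skew toward long-haul, which has a lower base rate.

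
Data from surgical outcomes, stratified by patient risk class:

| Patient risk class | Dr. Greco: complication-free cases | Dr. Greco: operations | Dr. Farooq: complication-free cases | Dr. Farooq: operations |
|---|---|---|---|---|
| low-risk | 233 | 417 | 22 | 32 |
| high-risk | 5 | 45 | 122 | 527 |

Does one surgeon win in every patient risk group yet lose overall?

Yes

Low-risk: Dr. Greco 233/417 = 55.9%, Dr. Farooq 22/32 = 68.8% → Dr. Farooq
High-risk: Dr. Greco 5/45 = 11.1%, Dr. Farooq 122/527 = 23.1% → Dr. Farooq
Overall: Dr. Greco 238/462 = 51.5%, Dr. Farooq 144/559 = 25.8% → Dr. Greco
Dr. Farooq wins each patient risk group but Dr. Greco wins overall — the comparison reverses. Dr. Farooq's operations skew toward high-risk, which has a lower base rate.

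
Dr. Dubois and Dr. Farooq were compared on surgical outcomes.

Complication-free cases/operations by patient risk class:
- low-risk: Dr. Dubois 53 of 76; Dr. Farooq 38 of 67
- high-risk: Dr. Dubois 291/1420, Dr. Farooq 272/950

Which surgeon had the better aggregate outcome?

Dr. Farooq

Low-risk: Dr. Dubois 53/76 = 69.7%, Dr. Farooq 38/67 = 56.7% → Dr. Dubois
High-risk: Dr. Dubois 291/1420 = 20.5%, Dr. Farooq 272/950 = 28.6% → Dr. Farooq
Overall: Dr. Dubois 344/1496 = 23.0%, Dr. Farooq 310/1017 = 30.5% → Dr. Farooq
(Neither sweeps every patient risk group, but Dr. Farooq has the higher pooled rate.)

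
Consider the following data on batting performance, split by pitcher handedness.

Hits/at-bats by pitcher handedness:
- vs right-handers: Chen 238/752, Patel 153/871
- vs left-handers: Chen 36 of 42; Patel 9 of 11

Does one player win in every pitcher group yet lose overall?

Vs right-handers: Chen 238/752 = 31.6%, Patel 153/871 = 17.6% → Chen
Vs left-handers: Chen 36/42 = 85.7%, Patel 9/11 = 81.8% → Chen
Overall: Chen 274/794 = 34.5%, Patel 162/882 = 18.4% → Chen
Chen wins overall and in every pitcher group — no reversal.

No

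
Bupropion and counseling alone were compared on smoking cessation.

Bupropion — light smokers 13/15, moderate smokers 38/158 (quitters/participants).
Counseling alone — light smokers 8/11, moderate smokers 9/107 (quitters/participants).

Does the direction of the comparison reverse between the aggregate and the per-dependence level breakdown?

No

Light smokers: bupropion 13/15 = 86.7%, counseling alone 8/11 = 72.7% → bupropion
Moderate smokers: bupropion 38/158 = 24.1%, counseling alone 9/107 = 8.4% → bupropion
Overall: bupropion 51/173 = 29.5%, counseling alone 17/118 = 14.4% → bupropion
Bupropion wins overall and in every dependence group — no reversal.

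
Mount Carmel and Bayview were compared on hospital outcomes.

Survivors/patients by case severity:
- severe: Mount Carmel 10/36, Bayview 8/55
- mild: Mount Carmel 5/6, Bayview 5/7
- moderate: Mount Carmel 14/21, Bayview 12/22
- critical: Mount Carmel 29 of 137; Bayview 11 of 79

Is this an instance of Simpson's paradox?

Severe: Mount Carmel 10/36 = 27.8%, Bayview 8/55 = 14.5% → Mount Carmel
Mild: Mount Carmel 5/6 = 83.3%, Bayview 5/7 = 71.4% → Mount Carmel
Moderate: Mount Carmel 14/21 = 66.7%, Bayview 12/22 = 54.5% → Mount Carmel
Critical: Mount Carmel 29/137 = 21.2%, Bayview 11/79 = 13.9% → Mount Carmel
Overall: Mount Carmel 58/200 = 29.0%, Bayview 36/163 = 22.1% → Mount Carmel
Mount Carmel wins overall and in every case group — no reversal.

No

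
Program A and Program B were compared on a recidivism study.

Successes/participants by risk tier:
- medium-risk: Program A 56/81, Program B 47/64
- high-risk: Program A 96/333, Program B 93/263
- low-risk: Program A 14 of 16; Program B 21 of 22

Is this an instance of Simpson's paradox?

No

Medium-risk: Program A 56/81 = 69.1%, Program B 47/64 = 73.4% → Program B
High-risk: Program A 96/333 = 28.8%, Program B 93/263 = 35.4% → Program B
Low-risk: Program A 14/16 = 87.5%, Program B 21/22 = 95.5% → Program B
Overall: Program A 166/430 = 38.6%, Program B 161/349 = 46.1% → Program B
Program B wins overall and in every risk group — no reversal.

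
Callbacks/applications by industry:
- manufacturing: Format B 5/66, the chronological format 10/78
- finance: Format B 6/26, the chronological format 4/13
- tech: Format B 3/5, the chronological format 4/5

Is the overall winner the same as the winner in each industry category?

Manufacturing: Format B 5/66 = 7.6%, the chronological format 10/78 = 12.8% → the chronological format
Finance: Format B 6/26 = 23.1%, the chronological format 4/13 = 30.8% → the chronological format
Tech: Format B 3/5 = 60.0%, the chronological format 4/5 = 80.0% → the chronological format
Overall: Format B 14/97 = 14.4%, the chronological format 18/96 = 18.8% → the chronological format
The chronological format wins overall and in every industry group — no reversal.

Yes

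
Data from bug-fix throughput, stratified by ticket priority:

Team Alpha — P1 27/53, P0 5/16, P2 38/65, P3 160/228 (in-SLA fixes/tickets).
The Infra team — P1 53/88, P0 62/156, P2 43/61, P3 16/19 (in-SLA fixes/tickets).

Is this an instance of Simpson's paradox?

Yes

P1: Team Alpha 27/53 = 50.9%, the Infra team 53/88 = 60.2% → the Infra team
P0: Team Alpha 5/16 = 31.2%, the Infra team 62/156 = 39.7% → the Infra team
P2: Team Alpha 38/65 = 58.5%, the Infra team 43/61 = 70.5% → the Infra team
P3: Team Alpha 160/228 = 70.2%, the Infra team 16/19 = 84.2% → the Infra team
Overall: Team Alpha 230/362 = 63.5%, the Infra team 174/324 = 53.7% → Team Alpha
The Infra team wins each ticket group but Team Alpha wins overall — the comparison reverses. The Infra team's tickets skew toward P0, which has a lower base rate.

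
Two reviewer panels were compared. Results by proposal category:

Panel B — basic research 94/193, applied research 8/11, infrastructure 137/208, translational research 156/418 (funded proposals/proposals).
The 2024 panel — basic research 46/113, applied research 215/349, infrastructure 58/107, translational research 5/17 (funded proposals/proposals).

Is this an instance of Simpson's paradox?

Basic research: Panel B 94/193 = 48.7%, the 2024 panel 46/113 = 40.7% → Panel B
Applied research: Panel B 8/11 = 72.7%, the 2024 panel 215/349 = 61.6% → Panel B
Infrastructure: Panel B 137/208 = 65.9%, the 2024 panel 58/107 = 54.2% → Panel B
Translational research: Panel B 156/418 = 37.3%, the 2024 panel 5/17 = 29.4% → Panel B
Overall: Panel B 395/830 = 47.6%, the 2024 panel 324/586 = 55.3% → the 2024 panel
Panel B wins each proposal group but the 2024 panel wins overall — the comparison reverses. Panel B's proposals skew toward translational research, which has a lower base rate.

Yes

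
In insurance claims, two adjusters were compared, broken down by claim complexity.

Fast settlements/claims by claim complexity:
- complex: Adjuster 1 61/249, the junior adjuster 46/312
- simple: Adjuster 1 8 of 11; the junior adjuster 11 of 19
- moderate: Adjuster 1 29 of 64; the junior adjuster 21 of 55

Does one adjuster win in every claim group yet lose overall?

Complex: Adjuster 1 61/249 = 24.5%, the junior adjuster 46/312 = 14.7% → Adjuster 1
Simple: Adjuster 1 8/11 = 72.7%, the junior adjuster 11/19 = 57.9% → Adjuster 1
Moderate: Adjuster 1 29/64 = 45.3%, the junior adjuster 21/55 = 38.2% → Adjuster 1
Overall: Adjuster 1 98/324 = 30.2%, the junior adjuster 78/386 = 20.2% → Adjuster 1
Adjuster 1 wins overall and in every claim group — no reversal.

No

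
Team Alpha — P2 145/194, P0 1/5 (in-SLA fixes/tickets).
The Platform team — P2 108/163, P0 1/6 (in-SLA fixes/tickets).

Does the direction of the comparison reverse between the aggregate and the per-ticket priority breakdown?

No

P2: Team Alpha 145/194 = 74.7%, the Platform team 108/163 = 66.3% → Team Alpha
P0: Team Alpha 1/5 = 20.0%, the Platform team 1/6 = 16.7% → Team Alpha
Overall: Team Alpha 146/199 = 73.4%, the Platform team 109/169 = 64.5% → Team Alpha
Team Alpha wins overall and in every ticket group — no reversal.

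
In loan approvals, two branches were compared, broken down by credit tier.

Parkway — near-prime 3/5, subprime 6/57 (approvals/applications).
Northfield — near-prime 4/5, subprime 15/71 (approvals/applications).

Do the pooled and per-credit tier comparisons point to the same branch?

Yes

Near-prime: Parkway 3/5 = 60.0%, Northfield 4/5 = 80.0% → Northfield
Subprime: Parkway 6/57 = 10.5%, Northfield 15/71 = 21.1% → Northfield
Overall: Parkway 9/62 = 14.5%, Northfield 19/76 = 25.0% → Northfield
Northfield wins overall and in every credit group — no reversal.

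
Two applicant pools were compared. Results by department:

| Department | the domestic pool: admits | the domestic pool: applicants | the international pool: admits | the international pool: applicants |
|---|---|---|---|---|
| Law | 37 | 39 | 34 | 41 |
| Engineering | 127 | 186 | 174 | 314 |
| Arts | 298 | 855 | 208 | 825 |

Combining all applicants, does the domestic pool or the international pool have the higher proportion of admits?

Law: the domestic pool 37/39 = 94.9%, the international pool 34/41 = 82.9% → the domestic pool
Engineering: the domestic pool 127/186 = 68.3%, the international pool 174/314 = 55.4% → the domestic pool
Arts: the domestic pool 298/855 = 34.9%, the international pool 208/825 = 25.2% → the domestic pool
Overall: the domestic pool 462/1080 = 42.8%, the international pool 416/1180 = 35.3% → the domestic pool

the domestic pool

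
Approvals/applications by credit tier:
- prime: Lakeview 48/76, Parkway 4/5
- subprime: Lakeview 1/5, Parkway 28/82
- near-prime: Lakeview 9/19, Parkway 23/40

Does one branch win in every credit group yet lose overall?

Yes

Prime: Lakeview 48/76 = 63.2%, Parkway 4/5 = 80.0% → Parkway
Subprime: Lakeview 1/5 = 20.0%, Parkway 28/82 = 34.1% → Parkway
Near-prime: Lakeview 9/19 = 47.4%, Parkway 23/40 = 57.5% → Parkway
Overall: Lakeview 58/100 = 58.0%, Parkway 55/127 = 43.3% → Lakeview
Parkway wins each credit group but Lakeview wins overall — the comparison reverses. Parkway's applications skew toward subprime, which has a lower base rate.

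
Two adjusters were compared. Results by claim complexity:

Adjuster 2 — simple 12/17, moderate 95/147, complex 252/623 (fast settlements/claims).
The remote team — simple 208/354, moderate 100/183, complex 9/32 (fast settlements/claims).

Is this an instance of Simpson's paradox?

Yes

Simple: Adjuster 2 12/17 = 70.6%, the remote team 208/354 = 58.8% → Adjuster 2
Moderate: Adjuster 2 95/147 = 64.6%, the remote team 100/183 = 54.6% → Adjuster 2
Complex: Adjuster 2 252/623 = 40.4%, the remote team 9/32 = 28.1% → Adjuster 2
Overall: Adjuster 2 359/787 = 45.6%, the remote team 317/569 = 55.7% → the remote team
Adjuster 2 wins each claim group but the remote team wins overall — the comparison reverses. Adjuster 2's claims skew toward complex, which has a lower base rate.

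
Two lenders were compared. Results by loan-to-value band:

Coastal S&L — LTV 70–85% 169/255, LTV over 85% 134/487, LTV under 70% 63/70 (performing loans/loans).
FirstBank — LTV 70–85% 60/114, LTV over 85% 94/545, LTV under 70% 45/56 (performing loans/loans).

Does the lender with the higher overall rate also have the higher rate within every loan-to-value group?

LTV 70–85%: Coastal S&L 169/255 = 66.3%, FirstBank 60/114 = 52.6% → Coastal S&L
LTV over 85%: Coastal S&L 134/487 = 27.5%, FirstBank 94/545 = 17.2% → Coastal S&L
LTV under 70%: Coastal S&L 63/70 = 90.0%, FirstBank 45/56 = 80.4% → Coastal S&L
Overall: Coastal S&L 366/812 = 45.1%, FirstBank 199/715 = 27.8% → Coastal S&L
Coastal S&L wins overall and in every loan-to-value group — no reversal.

Yes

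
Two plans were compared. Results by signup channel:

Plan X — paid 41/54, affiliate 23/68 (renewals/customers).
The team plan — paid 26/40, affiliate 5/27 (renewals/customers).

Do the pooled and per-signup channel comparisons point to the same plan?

Yes

Paid: Plan X 41/54 = 75.9%, the team plan 26/40 = 65.0% → Plan X
Affiliate: Plan X 23/68 = 33.8%, the team plan 5/27 = 18.5% → Plan X
Overall: Plan X 64/122 = 52.5%, the team plan 31/67 = 46.3% → Plan X
Plan X wins overall and in every signup group — no reversal.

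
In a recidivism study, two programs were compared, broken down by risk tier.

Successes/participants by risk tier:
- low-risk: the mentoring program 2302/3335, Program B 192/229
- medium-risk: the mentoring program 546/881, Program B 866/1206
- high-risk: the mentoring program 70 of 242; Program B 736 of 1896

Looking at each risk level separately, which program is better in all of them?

Low-risk: the mentoring program 2302/3335 = 69.0%, Program B 192/229 = 83.8% → Program B
Medium-risk: the mentoring program 546/881 = 62.0%, Program B 866/1206 = 71.8% → Program B
High-risk: the mentoring program 70/242 = 28.9%, Program B 736/1896 = 38.8% → Program B
Program B has the higher rate in all 3 groups.

Program B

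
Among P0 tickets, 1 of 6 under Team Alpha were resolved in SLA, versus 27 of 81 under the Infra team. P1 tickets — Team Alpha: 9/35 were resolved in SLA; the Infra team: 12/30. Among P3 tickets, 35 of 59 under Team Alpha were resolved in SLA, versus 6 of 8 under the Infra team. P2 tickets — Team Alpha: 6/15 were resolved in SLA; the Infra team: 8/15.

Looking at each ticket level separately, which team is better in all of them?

P0: Team Alpha 1/6 = 16.7%, the Infra team 27/81 = 33.3% → the Infra team
P1: Team Alpha 9/35 = 25.7%, the Infra team 12/30 = 40.0% → the Infra team
P3: Team Alpha 35/59 = 59.3%, the Infra team 6/8 = 75.0% → the Infra team
P2: Team Alpha 6/15 = 40.0%, the Infra team 8/15 = 53.3% → the Infra team
The Infra team has the higher rate in all 4 groups.

the Infra team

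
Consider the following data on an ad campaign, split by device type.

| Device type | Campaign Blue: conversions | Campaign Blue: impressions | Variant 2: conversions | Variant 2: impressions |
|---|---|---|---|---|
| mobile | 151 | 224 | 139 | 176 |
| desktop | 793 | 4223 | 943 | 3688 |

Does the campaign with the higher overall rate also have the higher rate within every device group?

Yes

Mobile: Campaign Blue 151/224 = 67.4%, Variant 2 139/176 = 79.0% → Variant 2
Desktop: Campaign Blue 793/4223 = 18.8%, Variant 2 943/3688 = 25.6% → Variant 2
Overall: Campaign Blue 944/4447 = 21.2%, Variant 2 1082/3864 = 28.0% → Variant 2
Variant 2 wins overall and in every device group — no reversal.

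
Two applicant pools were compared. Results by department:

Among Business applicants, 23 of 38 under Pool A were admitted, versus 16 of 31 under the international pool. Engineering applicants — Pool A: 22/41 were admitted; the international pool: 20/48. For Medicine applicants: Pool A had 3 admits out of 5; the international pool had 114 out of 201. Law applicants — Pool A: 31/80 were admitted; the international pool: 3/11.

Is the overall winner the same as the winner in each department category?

No

Business: Pool A 23/38 = 60.5%, the international pool 16/31 = 51.6% → Pool A
Engineering: Pool A 22/41 = 53.7%, the international pool 20/48 = 41.7% → Pool A
Medicine: Pool A 3/5 = 60.0%, the international pool 114/201 = 56.7% → Pool A
Law: Pool A 31/80 = 38.8%, the international pool 3/11 = 27.3% → Pool A
Overall: Pool A 79/164 = 48.2%, the international pool 153/291 = 52.6% → the international pool
Pool A wins each department group but the international pool wins overall — the comparison reverses. Pool A's applicants skew toward Law, which has a lower base rate.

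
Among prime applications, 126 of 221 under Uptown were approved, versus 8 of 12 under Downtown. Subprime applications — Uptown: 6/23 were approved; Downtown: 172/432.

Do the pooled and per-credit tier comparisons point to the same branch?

Prime: Uptown 126/221 = 57.0%, Downtown 8/12 = 66.7% → Downtown
Subprime: Uptown 6/23 = 26.1%, Downtown 172/432 = 39.8% → Downtown
Overall: Uptown 132/244 = 54.1%, Downtown 180/444 = 40.5% → Uptown
Downtown wins each credit group but Uptown wins overall — the comparison reverses. Downtown's applications skew toward subprime, which has a lower base rate.

No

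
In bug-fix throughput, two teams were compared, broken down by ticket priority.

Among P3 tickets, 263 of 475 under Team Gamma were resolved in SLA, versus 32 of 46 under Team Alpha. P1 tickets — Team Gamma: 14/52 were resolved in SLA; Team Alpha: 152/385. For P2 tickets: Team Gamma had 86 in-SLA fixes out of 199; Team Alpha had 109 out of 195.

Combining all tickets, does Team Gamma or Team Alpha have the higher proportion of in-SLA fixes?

Team Gamma

P3: Team Gamma 263/475 = 55.4%, Team Alpha 32/46 = 69.6% → Team Alpha
P1: Team Gamma 14/52 = 26.9%, Team Alpha 152/385 = 39.5% → Team Alpha
P2: Team Gamma 86/199 = 43.2%, Team Alpha 109/195 = 55.9% → Team Alpha
Overall: Team Gamma 363/726 = 50.0%, Team Alpha 293/626 = 46.8% → Team Gamma
(Team Alpha wins every ticket group but Team Gamma wins overall — Team Alpha's tickets skew toward the low-rate P1 group.)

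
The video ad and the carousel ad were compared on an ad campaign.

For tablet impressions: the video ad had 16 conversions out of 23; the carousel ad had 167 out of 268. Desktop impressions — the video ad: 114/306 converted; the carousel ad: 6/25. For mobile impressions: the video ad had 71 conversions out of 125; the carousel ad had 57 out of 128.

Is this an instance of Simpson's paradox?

Tablet: the video ad 16/23 = 69.6%, the carousel ad 167/268 = 62.3% → the video ad
Desktop: the video ad 114/306 = 37.3%, the carousel ad 6/25 = 24.0% → the video ad
Mobile: the video ad 71/125 = 56.8%, the carousel ad 57/128 = 44.5% → the video ad
Overall: the video ad 201/454 = 44.3%, the carousel ad 230/421 = 54.6% → the carousel ad
The video ad wins each device group but the carousel ad wins overall — the comparison reverses. The video ad's impressions skew toward desktop, which has a lower base rate.

Yes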